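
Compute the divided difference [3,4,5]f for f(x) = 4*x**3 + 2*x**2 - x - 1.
50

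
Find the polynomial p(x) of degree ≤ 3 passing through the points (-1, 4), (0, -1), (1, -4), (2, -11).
-x**3 + x**2 - 3*x - 1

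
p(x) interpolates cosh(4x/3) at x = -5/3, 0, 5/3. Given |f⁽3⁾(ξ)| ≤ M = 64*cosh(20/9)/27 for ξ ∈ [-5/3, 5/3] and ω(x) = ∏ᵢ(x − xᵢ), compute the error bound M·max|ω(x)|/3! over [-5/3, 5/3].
8000*sqrt(3)*cosh(20/9)/19683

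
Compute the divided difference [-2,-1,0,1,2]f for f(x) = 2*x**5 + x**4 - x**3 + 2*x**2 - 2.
1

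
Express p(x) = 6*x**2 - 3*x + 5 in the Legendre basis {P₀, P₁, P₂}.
(7)P₀ + (-3)P₁ + (4)P₂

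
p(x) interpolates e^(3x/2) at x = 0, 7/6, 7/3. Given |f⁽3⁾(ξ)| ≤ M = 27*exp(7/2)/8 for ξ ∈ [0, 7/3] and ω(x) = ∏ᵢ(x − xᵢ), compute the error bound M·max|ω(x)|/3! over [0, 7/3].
343*sqrt(3)*exp(7/2)/1728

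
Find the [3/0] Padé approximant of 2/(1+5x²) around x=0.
2 - 10*x**2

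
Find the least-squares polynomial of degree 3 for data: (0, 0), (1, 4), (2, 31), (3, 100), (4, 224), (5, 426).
-5/63 + (-41/27)x + (353/126)x² + (157/54)x³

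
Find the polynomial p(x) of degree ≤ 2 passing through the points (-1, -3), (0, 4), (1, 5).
-3*x**2 + 4*x + 4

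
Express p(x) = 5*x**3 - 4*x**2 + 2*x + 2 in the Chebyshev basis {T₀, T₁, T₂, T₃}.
(23/4)T₁ + (-2)T₂ + (5/4)T₃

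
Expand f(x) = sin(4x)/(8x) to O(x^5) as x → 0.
1/2 - 4*x**2/3 + 16*x**4/15 + O(x**5)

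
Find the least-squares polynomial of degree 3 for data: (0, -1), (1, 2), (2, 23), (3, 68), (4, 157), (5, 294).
-22/21 + (-95/126)x + (47/21)x² + (35/18)x³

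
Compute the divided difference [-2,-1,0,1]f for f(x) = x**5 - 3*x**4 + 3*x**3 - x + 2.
14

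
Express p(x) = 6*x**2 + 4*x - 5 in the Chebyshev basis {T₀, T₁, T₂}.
(-2)T₀ + (4)T₁ + (3)T₂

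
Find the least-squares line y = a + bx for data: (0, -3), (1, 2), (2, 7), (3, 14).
a = -17/5, b = 28/5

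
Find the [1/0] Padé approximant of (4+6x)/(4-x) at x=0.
7*x/4 + 1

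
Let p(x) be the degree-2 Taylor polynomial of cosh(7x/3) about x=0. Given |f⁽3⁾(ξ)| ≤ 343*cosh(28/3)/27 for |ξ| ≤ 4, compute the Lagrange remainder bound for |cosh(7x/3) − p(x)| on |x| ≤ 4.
10976*cosh(28/3)/81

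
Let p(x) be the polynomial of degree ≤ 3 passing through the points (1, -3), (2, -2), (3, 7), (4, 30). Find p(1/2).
-19/8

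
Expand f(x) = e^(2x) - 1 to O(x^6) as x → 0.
2*x + 2*x**2 + 4*x**3/3 + 2*x**4/3 + 4*x**5/15 + O(x**6)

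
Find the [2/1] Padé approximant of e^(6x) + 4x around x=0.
(-2*x**2 + 8*x + 1)/(1 - 2*x)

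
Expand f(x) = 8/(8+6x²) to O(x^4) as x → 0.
1 - 3*x**2/4 + O(x**4)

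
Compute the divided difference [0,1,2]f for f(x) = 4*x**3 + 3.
12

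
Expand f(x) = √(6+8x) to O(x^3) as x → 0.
sqrt(6) + 2*sqrt(6)*x/3 - 2*sqrt(6)*x**2/9 + O(x**3)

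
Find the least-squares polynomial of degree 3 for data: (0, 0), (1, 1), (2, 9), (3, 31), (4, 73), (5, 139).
13/126 + (-1087/756)x + (68/63)x² + (103/108)x³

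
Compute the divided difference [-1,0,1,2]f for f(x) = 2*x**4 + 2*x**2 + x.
4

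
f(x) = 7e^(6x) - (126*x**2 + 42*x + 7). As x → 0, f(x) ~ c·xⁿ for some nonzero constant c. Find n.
3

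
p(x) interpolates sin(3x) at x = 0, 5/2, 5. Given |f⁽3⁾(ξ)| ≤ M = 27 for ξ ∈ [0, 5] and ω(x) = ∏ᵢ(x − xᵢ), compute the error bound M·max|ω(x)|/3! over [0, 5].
125*sqrt(3)/8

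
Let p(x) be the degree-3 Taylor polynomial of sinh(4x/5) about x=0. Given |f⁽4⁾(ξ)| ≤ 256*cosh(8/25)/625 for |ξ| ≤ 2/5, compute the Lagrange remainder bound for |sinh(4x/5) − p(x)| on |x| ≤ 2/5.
512*cosh(8/25)/1171875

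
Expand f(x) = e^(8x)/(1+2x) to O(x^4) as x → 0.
1 + 6*x + 20*x**2 + 136*x**3/3 + O(x**4)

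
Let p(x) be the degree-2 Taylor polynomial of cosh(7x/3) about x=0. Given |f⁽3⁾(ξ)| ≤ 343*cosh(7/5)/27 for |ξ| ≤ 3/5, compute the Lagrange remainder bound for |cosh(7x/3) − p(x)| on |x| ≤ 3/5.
343*cosh(7/5)/750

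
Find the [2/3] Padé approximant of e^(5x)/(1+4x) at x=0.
(925*x**2/388 + 250*x/97 + 1)/(8675*x**3/1164 - 2985*x**2/388 + 153*x/97 + 1)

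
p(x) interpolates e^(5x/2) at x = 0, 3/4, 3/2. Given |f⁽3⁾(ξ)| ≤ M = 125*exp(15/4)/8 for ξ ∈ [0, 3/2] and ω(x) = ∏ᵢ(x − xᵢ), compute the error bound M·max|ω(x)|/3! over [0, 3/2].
125*sqrt(3)*exp(15/4)/512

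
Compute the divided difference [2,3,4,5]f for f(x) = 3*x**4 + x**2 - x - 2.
42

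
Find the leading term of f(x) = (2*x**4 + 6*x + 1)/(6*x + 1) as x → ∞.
x**3/3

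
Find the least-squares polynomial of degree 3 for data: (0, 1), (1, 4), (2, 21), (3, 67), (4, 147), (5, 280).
20/21 + (-59/126)x + (32/21)x² + (35/18)x³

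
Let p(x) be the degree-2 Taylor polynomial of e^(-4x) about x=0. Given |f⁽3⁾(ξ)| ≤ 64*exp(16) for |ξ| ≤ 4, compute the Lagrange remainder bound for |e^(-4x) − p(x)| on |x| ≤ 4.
2048*exp(16)/3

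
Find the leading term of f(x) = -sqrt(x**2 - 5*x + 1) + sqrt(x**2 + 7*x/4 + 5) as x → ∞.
27/8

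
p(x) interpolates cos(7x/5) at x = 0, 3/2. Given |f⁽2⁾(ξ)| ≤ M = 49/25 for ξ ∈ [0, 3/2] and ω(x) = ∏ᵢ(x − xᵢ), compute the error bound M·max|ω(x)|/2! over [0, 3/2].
441/800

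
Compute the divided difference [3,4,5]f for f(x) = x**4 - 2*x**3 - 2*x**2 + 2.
71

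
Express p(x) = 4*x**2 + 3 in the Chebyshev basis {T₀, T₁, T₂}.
(5)T₀ + (2)T₂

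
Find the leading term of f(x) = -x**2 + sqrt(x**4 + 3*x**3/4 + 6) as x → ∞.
3*x/8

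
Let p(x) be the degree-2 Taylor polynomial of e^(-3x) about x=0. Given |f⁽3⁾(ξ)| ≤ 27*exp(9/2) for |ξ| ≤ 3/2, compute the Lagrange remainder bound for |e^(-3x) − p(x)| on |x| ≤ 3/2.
243*exp(9/2)/16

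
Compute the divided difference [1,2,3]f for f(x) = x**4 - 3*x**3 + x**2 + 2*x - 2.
8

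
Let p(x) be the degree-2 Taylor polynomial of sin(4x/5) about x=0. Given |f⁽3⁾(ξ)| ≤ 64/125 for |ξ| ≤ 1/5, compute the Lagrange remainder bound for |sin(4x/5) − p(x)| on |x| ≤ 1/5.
32/46875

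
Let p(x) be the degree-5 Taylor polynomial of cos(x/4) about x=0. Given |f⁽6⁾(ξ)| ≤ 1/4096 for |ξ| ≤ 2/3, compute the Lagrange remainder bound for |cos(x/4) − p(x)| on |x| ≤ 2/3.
1/33592320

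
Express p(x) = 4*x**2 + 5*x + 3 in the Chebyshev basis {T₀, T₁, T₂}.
(5)T₀ + (5)T₁ + (2)T₂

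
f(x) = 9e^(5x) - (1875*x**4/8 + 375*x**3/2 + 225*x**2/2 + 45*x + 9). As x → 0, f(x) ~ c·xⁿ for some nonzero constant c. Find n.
5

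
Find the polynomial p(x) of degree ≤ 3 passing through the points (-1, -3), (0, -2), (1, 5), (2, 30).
2*x**3 + 3*x**2 + 2*x - 2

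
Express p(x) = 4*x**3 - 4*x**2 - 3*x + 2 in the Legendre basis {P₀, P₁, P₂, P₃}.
(2/3)P₀ + (-3/5)P₁ + (-8/3)P₂ + (8/5)P₃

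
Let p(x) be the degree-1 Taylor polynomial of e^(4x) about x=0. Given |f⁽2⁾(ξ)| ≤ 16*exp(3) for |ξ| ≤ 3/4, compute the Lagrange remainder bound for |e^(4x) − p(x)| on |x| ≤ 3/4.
9*exp(3)/2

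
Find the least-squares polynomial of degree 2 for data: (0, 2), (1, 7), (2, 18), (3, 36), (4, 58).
13/7 + (167/70)x + (41/14)x²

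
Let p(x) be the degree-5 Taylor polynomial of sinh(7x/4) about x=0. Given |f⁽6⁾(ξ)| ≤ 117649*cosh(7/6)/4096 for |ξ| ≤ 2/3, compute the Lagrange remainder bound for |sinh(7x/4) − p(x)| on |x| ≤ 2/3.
117649*cosh(7/6)/33592320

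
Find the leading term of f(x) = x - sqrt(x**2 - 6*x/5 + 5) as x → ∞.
3/5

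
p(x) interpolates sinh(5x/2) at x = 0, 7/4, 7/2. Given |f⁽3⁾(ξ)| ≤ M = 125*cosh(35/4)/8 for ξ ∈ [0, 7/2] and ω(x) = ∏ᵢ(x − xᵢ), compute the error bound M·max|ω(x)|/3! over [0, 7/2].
42875*sqrt(3)*cosh(35/4)/13824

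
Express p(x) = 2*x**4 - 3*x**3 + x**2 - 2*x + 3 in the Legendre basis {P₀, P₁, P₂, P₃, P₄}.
(56/15)P₀ + (-19/5)P₁ + (38/21)P₂ + (-6/5)P₃ + (16/35)P₄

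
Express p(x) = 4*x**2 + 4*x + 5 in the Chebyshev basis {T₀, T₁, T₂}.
(7)T₀ + (4)T₁ + (2)T₂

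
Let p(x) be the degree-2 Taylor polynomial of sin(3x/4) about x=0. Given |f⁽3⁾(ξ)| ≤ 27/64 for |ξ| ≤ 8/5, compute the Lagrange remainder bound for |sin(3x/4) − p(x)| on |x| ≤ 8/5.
36/125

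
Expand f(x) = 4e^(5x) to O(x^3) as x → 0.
4 + 20*x + 50*x**2 + O(x**3)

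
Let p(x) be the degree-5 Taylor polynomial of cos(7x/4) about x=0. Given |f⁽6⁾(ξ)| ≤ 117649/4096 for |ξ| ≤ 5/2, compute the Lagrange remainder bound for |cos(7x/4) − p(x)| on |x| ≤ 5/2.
367653125/37748736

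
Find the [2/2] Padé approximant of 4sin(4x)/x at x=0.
(16 - 448*x**2/15)/(4*x**2/5 + 1)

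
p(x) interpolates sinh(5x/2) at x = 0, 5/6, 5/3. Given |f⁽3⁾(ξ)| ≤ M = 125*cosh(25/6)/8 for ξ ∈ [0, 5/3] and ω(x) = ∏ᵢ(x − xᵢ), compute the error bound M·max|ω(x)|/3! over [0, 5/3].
15625*sqrt(3)*cosh(25/6)/46656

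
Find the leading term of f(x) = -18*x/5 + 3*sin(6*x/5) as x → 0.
-108*x**3/125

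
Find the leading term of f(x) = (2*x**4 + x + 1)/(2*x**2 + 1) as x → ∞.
x**2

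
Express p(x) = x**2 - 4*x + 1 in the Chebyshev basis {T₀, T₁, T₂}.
(3/2)T₀ + (-4)T₁ + (1/2)T₂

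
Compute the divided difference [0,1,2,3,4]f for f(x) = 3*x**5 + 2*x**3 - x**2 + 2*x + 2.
30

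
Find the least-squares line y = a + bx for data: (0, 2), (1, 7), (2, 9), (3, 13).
a = 5/2, b = 7/2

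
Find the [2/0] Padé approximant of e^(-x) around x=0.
x**2/2 - x + 1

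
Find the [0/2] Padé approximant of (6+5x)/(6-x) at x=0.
1/(5*x**2/6 - x + 1)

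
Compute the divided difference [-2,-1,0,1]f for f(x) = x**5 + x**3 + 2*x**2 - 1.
6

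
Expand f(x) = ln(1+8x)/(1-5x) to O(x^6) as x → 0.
8*x + 8*x**2 + 632*x**3/3 + 88*x**4/3 + 100504*x**5/15 + O(x**6)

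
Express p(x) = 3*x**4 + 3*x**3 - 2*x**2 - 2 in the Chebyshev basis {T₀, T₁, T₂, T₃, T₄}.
(-15/8)T₀ + (9/4)T₁ + (1/2)T₂ + (3/4)T₃ + (3/8)T₄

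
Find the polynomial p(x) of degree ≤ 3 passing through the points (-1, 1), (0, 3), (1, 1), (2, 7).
2*x**3 - 2*x**2 - 2*x + 3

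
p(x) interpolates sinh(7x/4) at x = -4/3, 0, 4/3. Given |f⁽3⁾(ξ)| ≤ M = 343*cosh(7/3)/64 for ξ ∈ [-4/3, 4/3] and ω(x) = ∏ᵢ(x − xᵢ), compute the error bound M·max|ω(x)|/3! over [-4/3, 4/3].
343*sqrt(3)*cosh(7/3)/729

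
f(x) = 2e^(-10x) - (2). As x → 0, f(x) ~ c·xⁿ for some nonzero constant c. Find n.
1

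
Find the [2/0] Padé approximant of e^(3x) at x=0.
9*x**2/2 + 3*x + 1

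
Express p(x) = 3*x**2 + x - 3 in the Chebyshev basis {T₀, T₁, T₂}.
(-3/2)T₀ + T₁ + (3/2)T₂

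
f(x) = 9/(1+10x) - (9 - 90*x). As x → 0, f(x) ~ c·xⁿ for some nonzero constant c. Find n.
2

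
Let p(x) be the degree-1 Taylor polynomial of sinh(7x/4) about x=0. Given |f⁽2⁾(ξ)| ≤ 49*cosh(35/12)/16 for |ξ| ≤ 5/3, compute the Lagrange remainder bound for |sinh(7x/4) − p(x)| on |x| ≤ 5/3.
1225*cosh(35/12)/288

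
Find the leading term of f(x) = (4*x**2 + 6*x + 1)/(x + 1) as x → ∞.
4*x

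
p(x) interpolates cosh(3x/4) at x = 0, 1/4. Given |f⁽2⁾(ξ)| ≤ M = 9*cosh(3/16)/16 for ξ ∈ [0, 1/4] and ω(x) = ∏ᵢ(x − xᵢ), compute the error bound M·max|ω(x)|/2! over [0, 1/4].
9*cosh(3/16)/2048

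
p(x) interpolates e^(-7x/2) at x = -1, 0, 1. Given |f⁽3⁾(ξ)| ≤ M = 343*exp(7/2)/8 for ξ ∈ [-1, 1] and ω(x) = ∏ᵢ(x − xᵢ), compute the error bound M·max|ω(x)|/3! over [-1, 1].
343*sqrt(3)*exp(7/2)/216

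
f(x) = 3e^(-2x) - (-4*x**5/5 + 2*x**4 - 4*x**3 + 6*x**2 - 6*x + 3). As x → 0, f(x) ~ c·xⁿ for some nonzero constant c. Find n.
6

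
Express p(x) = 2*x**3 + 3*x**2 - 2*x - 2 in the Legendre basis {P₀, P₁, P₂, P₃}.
-P₀ + (-4/5)P₁ + (2)P₂ + (4/5)P₃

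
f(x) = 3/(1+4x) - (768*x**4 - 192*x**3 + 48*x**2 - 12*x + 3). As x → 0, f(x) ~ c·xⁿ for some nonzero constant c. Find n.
5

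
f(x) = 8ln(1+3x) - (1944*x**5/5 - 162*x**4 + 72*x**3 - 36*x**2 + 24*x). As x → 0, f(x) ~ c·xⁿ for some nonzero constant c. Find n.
6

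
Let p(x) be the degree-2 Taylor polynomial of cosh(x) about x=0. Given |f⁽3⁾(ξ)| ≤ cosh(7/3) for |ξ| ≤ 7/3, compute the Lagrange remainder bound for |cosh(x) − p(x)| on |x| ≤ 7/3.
343*cosh(7/3)/162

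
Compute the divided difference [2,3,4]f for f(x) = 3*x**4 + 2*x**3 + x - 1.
183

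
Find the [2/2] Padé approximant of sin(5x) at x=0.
5*x/(25*x**2/6 + 1)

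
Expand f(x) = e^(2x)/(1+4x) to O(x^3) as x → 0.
1 - 2*x + 10*x**2 + O(x**3)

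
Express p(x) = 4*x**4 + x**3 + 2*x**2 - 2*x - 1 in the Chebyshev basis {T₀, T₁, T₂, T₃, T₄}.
(3/2)T₀ + (-5/4)T₁ + (3)T₂ + (1/4)T₃ + (1/2)T₄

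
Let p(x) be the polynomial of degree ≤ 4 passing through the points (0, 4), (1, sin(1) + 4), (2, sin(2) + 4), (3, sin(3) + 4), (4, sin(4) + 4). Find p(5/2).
-5*sin(1)/32 - 5*sin(4)/128 + 15*sin(3)/32 + 45*sin(2)/64 + 4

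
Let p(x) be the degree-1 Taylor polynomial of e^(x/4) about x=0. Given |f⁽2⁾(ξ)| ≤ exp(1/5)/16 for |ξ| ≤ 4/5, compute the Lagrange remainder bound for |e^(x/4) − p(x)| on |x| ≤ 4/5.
exp(1/5)/50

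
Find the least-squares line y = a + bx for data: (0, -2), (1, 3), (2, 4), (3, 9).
a = -8/5, b = 17/5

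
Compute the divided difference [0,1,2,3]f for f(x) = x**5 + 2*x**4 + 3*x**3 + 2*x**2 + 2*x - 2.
40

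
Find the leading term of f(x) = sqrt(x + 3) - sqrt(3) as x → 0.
sqrt(3)*x/6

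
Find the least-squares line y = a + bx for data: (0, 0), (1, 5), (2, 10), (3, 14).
a = 1/5, b = 47/10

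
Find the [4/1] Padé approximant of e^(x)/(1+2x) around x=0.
(427*x**4/9320 + 115*x**3/699 + 1167*x**2/2330 + 1164*x/1165 + 1)/(2329*x/1165 + 1)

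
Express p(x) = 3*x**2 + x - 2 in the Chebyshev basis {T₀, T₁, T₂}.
(-1/2)T₀ + T₁ + (3/2)T₂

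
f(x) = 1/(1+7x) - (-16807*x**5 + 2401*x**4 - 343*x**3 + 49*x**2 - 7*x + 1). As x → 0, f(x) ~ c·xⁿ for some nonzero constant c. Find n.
6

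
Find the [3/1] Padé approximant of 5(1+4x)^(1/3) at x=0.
(-320*x**3/81 + 80*x**2/9 + 20*x + 5)/(8*x/3 + 1)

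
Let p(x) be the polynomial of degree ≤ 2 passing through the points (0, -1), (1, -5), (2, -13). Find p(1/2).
-5/2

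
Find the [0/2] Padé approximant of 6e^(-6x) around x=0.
6/(18*x**2 + 6*x + 1)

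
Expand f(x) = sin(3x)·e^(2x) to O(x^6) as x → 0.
3*x + 6*x**2 + 3*x**3/2 - 5*x**4 - 199*x**5/40 + O(x**6)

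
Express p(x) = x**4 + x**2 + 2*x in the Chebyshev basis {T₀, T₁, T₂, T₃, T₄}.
(7/8)T₀ + (2)T₁ + T₂ + (1/8)T₄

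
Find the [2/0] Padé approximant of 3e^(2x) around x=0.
6*x**2 + 6*x + 3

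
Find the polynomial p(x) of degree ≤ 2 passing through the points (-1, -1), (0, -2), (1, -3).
-x - 2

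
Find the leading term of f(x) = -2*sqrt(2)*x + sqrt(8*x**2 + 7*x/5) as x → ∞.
7*sqrt(2)/40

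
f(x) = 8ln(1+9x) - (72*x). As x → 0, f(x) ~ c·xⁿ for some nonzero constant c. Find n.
2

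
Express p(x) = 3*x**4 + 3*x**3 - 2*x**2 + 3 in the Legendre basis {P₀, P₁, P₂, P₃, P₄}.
(44/15)P₀ + (9/5)P₁ + (8/21)P₂ + (6/5)P₃ + (24/35)P₄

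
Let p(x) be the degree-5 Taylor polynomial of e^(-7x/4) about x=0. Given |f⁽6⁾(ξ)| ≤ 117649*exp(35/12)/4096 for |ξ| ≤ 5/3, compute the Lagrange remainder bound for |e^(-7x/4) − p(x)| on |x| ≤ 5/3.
367653125*exp(35/12)/429981696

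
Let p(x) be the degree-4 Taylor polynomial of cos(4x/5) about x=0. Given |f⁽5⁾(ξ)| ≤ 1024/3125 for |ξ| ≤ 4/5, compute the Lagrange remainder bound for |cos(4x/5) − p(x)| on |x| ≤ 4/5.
131072/146484375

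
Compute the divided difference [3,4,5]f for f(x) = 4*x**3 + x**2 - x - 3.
49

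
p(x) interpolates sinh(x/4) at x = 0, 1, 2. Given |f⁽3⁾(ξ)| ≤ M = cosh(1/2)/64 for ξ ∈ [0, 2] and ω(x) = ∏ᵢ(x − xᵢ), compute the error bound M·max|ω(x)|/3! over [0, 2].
sqrt(3)*cosh(1/2)/1728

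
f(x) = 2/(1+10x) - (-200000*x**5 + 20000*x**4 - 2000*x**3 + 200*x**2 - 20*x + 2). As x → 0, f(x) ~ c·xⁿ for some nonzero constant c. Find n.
6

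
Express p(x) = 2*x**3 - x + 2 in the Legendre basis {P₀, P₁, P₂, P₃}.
(2)P₀ + (1/5)P₁ + (4/5)P₃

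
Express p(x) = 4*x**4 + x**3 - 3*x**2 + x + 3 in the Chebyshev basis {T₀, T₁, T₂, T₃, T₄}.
(3)T₀ + (7/4)T₁ + (1/2)T₂ + (1/4)T₃ + (1/2)T₄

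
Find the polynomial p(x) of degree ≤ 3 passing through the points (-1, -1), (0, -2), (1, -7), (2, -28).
-2*x**3 - 2*x**2 - x - 2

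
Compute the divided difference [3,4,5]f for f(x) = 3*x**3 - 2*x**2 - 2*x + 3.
34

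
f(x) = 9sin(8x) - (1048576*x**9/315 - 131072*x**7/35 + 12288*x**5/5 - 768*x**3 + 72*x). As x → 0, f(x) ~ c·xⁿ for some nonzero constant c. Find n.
11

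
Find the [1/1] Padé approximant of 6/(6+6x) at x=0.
1/(x + 1)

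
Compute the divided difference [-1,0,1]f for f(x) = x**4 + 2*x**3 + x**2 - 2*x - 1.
2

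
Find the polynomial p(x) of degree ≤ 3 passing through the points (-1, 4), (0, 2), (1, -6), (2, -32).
-2*x**3 - 3*x**2 - 3*x + 2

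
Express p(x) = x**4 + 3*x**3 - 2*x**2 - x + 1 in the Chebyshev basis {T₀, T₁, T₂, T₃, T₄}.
(3/8)T₀ + (5/4)T₁ + (-1/2)T₂ + (3/4)T₃ + (1/8)T₄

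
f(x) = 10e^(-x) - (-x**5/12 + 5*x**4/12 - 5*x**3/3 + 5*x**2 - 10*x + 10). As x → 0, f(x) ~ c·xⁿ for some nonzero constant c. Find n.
6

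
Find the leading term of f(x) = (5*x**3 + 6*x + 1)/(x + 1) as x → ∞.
5*x**2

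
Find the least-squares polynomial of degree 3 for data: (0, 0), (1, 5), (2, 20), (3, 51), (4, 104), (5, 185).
(2)x + (2)x² + x³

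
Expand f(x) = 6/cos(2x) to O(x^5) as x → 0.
6 + 12*x**2 + 20*x**4 + O(x**5)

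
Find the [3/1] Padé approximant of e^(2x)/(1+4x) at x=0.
(131*x**3/87 + 57*x**2/29 + 117*x/58 + 1)/(233*x/58 + 1)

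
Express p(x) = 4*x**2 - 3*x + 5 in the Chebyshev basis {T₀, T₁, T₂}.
(7)T₀ + (-3)T₁ + (2)T₂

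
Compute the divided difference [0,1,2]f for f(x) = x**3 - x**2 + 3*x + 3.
2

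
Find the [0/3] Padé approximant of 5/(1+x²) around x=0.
5/(x**2 + 1)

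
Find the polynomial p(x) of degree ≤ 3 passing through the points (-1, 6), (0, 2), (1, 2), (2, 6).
2*x**2 - 2*x + 2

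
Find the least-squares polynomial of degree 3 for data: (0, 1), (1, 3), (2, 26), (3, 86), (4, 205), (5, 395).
68/63 + (-76/27)x + (107/63)x² + (79/27)x³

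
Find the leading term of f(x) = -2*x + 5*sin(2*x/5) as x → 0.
-4*x**3/75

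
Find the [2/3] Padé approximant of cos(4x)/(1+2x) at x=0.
(1 - 20*x**2/3)/(8*x**3/3 + 4*x**2/3 + 2*x + 1)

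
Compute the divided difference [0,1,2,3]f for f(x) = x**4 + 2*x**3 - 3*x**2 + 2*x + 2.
8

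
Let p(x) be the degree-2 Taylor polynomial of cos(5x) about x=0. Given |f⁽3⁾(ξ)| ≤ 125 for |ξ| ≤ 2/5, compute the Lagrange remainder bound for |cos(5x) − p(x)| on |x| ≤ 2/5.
4/3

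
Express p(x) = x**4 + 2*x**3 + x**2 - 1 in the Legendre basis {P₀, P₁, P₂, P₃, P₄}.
(-7/15)P₀ + (6/5)P₁ + (26/21)P₂ + (4/5)P₃ + (8/35)P₄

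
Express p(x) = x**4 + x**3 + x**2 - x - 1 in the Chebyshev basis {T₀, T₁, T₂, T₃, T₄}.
(-1/8)T₀ + (-1/4)T₁ + T₂ + (1/4)T₃ + (1/8)T₄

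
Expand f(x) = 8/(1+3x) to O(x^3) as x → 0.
8 - 24*x + 72*x**2 + O(x**3)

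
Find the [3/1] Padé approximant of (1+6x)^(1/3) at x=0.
(-8*x**3/3 + 4*x**2 + 6*x + 1)/(4*x + 1)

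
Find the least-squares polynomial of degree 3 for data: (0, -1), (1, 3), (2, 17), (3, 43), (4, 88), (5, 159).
-151/126 + (2053/756)x + (149/126)x² + (101/108)x³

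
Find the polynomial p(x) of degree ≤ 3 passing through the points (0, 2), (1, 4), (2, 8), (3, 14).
x**2 + x + 2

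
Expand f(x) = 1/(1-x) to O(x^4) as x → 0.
1 + x + x**2 + x**3 + O(x**4)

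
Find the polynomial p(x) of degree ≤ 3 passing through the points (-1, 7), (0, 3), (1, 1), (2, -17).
-3*x**3 + x**2 + 3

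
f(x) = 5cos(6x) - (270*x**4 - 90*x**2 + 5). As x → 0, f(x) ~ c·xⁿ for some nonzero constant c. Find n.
6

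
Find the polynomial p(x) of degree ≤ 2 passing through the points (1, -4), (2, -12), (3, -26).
-3*x**2 + x - 2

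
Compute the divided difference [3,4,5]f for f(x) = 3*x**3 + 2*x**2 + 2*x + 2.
38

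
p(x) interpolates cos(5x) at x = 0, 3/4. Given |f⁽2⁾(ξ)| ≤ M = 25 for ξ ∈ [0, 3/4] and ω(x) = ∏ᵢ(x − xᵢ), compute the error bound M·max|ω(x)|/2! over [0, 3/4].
225/128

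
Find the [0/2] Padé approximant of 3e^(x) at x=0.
3/(x**2/2 - x + 1)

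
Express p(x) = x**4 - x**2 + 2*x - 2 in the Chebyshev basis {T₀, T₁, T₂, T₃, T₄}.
(-17/8)T₀ + (2)T₁ + (1/8)T₄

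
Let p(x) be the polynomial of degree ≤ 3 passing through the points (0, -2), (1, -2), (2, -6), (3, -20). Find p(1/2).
-15/8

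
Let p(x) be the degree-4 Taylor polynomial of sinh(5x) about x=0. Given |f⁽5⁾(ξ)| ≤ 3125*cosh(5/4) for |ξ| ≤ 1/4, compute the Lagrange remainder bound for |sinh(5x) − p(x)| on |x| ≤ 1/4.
625*cosh(5/4)/24576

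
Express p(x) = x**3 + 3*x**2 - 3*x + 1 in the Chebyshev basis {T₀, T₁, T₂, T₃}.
(5/2)T₀ + (-9/4)T₁ + (3/2)T₂ + (1/4)T₃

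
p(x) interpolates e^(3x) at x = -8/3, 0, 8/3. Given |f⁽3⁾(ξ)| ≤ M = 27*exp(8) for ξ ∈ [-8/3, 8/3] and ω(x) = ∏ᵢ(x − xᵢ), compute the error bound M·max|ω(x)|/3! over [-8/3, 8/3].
512*sqrt(3)*exp(8)/27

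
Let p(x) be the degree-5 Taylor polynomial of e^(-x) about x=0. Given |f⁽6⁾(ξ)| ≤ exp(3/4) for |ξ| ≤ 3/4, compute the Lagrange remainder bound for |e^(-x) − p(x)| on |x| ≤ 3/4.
81*exp(3/4)/327680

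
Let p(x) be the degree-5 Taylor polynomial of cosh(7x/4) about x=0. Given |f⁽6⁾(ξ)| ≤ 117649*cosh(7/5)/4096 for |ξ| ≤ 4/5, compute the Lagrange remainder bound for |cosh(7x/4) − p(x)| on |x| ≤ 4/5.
117649*cosh(7/5)/11250000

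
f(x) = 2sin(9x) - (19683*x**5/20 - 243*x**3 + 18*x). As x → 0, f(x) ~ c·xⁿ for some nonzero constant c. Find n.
7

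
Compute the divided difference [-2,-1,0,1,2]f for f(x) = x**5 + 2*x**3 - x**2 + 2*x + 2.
0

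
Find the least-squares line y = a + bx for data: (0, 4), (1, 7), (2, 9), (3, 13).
a = 39/10, b = 29/10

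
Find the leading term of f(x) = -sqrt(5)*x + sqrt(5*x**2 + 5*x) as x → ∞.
sqrt(5)/2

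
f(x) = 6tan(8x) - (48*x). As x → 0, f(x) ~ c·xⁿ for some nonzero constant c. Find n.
3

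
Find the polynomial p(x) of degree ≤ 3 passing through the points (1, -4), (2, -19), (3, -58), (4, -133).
-2*x**3 - x - 1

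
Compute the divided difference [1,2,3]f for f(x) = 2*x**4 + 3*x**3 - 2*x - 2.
68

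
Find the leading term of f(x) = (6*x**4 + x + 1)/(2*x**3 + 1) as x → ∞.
3*x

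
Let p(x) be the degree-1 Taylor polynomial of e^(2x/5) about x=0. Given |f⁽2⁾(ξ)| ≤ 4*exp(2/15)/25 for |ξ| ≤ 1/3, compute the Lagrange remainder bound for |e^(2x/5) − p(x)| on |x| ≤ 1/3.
2*exp(2/15)/225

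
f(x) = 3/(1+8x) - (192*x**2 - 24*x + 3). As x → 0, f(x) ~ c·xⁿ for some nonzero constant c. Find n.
3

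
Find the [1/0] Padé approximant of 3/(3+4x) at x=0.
1 - 4*x/3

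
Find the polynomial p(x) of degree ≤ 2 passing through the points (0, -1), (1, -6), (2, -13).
-x**2 - 4*x - 1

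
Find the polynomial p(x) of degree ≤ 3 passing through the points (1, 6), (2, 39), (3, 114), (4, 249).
3*x**3 + 3*x**2 + 3*x - 3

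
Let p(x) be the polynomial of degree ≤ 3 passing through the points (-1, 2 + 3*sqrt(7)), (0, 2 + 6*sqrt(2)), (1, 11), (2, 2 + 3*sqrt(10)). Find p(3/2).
-15*sqrt(2)/8 + 3*sqrt(7)/16 + 15*sqrt(10)/16 + 167/16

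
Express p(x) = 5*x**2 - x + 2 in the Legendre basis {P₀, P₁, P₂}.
(11/3)P₀ - P₁ + (10/3)P₂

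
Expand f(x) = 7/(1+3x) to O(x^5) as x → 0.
7 - 21*x + 63*x**2 - 189*x**3 + 567*x**4 + O(x**5)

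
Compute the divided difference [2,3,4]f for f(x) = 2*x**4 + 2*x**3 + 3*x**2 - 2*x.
131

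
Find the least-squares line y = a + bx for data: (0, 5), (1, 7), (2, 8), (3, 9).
a = 53/10, b = 13/10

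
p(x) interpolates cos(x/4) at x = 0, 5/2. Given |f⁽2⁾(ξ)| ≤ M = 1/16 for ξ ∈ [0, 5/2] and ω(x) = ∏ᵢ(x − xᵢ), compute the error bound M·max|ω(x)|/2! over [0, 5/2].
25/512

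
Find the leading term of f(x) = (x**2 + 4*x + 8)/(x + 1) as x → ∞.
x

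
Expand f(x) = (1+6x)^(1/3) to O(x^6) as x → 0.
1 + 2*x - 4*x**2 + 40*x**3/3 - 160*x**4/3 + 704*x**5/3 + O(x**6)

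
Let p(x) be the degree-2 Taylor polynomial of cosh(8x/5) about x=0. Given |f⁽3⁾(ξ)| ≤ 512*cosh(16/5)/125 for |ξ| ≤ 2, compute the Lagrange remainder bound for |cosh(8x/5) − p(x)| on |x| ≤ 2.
2048*cosh(16/5)/375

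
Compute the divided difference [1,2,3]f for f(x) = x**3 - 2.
6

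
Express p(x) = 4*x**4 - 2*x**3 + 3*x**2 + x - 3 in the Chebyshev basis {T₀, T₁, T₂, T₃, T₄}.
(-1/2)T₁ + (7/2)T₂ + (-1/2)T₃ + (1/2)T₄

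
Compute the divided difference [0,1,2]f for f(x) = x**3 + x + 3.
3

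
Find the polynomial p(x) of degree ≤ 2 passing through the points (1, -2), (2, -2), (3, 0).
x**2 - 3*x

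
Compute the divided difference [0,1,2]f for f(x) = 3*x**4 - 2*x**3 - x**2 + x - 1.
14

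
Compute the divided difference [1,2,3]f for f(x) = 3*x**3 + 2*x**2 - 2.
20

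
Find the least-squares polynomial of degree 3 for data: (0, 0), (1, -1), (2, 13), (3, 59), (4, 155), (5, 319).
-5/126 + (-1681/756)x + (-197/126)x² + (319/108)x³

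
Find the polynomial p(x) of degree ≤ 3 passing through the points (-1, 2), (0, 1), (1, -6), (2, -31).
-2*x**3 - 3*x**2 - 2*x + 1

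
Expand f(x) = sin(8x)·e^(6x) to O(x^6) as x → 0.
8*x + 48*x**2 + 176*x**3/3 - 224*x**4 - 12464*x**5/15 + O(x**6)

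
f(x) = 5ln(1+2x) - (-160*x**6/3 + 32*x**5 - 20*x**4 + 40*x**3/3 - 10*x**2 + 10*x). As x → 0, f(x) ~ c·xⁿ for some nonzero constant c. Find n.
7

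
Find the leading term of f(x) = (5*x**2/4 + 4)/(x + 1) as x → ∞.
5*x/4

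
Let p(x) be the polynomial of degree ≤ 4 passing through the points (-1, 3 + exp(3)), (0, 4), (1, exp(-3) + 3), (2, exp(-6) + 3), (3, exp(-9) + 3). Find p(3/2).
(-5 + 60*exp(3) + 90*exp(6) + (3*exp(3) + 364)*exp(9))*exp(-9)/128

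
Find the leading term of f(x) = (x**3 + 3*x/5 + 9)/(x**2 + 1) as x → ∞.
x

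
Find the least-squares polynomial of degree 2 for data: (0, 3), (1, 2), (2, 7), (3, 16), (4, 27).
13/5 + (-9/5)x + (2)x²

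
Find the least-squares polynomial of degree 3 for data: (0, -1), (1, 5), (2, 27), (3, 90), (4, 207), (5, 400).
-17/21 + (251/126)x + (-5/84)x² + (113/36)x³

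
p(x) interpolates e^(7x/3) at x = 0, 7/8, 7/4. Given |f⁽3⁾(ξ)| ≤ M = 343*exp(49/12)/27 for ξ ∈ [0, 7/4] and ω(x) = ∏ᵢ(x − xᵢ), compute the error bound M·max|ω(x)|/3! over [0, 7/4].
117649*sqrt(3)*exp(49/12)/373248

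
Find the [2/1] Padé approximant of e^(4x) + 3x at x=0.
(-4*x**2/3 + 17*x/3 + 1)/(1 - 4*x/3)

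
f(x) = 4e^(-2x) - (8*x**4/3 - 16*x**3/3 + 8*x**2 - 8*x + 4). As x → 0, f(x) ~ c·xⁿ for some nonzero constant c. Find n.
5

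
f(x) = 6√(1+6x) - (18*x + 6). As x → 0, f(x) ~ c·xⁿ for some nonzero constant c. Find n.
2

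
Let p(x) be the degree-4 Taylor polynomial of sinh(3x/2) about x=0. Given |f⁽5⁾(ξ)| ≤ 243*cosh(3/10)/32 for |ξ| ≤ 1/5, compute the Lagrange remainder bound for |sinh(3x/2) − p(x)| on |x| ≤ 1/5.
81*cosh(3/10)/4000000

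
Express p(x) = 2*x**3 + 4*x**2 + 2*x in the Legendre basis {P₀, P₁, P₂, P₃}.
(4/3)P₀ + (16/5)P₁ + (8/3)P₂ + (4/5)P₃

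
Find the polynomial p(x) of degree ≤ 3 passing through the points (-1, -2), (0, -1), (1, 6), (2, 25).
x**3 + 3*x**2 + 3*x - 1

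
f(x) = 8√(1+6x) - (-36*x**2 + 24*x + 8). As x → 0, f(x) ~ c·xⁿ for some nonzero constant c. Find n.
3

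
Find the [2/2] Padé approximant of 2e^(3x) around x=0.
(3*x**2/2 + 3*x + 2)/(3*x**2/4 - 3*x/2 + 1)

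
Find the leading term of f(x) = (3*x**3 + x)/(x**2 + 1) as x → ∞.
3*x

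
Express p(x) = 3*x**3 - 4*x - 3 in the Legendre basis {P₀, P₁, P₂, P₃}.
(-3)P₀ + (-11/5)P₁ + (6/5)P₃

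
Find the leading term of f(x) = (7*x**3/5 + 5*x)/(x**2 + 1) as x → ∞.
7*x/5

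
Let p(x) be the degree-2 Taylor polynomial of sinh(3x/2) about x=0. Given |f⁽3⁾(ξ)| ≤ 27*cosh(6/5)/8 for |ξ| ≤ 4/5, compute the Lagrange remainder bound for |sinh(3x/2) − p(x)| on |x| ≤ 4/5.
36*cosh(6/5)/125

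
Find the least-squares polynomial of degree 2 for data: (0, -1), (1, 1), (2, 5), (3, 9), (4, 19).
-5/7 + (8/35)x + (8/7)x²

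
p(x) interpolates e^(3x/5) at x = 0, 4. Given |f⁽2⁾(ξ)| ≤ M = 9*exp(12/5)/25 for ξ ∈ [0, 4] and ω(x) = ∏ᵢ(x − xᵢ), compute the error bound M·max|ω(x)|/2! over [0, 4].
18*exp(12/5)/25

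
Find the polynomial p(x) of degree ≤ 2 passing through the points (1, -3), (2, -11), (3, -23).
-2*x**2 - 2*x + 1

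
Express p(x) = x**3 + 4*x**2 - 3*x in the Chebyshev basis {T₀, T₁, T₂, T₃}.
(2)T₀ + (-9/4)T₁ + (2)T₂ + (1/4)T₃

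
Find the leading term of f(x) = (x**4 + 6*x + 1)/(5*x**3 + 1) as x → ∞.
x/5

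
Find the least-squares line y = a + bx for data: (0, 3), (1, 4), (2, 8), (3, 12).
a = 21/10, b = 31/10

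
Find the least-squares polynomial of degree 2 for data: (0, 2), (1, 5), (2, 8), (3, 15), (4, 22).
74/35 + (11/7)x + (6/7)x²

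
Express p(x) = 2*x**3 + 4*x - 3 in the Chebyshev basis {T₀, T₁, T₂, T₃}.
(-3)T₀ + (11/2)T₁ + (1/2)T₃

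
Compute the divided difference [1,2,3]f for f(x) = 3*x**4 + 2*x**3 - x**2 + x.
86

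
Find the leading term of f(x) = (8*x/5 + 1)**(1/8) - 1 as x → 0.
x/5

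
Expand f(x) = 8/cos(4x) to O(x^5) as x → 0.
8 + 64*x**2 + 1280*x**4/3 + O(x**5)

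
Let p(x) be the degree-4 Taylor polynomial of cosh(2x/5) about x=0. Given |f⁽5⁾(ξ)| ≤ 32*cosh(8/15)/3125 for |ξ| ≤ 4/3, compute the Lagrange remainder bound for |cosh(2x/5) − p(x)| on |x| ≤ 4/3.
4096*cosh(8/15)/11390625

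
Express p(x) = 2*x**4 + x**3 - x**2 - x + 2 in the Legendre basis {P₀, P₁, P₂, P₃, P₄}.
(31/15)P₀ + (-2/5)P₁ + (10/21)P₂ + (2/5)P₃ + (16/35)P₄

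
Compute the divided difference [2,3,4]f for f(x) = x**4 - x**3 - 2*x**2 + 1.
44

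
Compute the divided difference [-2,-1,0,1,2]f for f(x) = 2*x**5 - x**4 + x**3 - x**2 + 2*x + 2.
-1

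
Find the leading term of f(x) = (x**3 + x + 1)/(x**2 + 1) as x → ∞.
x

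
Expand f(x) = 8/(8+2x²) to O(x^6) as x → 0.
1 - x**2/4 + x**4/16 + O(x**6)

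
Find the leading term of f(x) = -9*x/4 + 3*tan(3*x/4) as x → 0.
27*x**3/64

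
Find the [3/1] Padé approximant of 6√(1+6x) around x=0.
(-81*x**3/4 + 81*x**2/2 + 81*x/2 + 6)/(15*x/4 + 1)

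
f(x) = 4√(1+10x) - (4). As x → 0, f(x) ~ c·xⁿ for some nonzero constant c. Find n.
1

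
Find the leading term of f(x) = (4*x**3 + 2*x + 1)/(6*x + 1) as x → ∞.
2*x**2/3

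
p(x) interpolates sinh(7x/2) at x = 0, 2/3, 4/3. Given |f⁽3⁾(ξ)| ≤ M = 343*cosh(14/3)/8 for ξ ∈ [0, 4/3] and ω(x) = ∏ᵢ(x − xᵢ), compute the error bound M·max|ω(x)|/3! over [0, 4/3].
343*sqrt(3)*cosh(14/3)/729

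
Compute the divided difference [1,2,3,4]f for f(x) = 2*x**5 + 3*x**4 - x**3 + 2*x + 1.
159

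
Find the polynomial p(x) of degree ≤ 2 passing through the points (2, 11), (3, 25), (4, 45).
3*x**2 - x + 1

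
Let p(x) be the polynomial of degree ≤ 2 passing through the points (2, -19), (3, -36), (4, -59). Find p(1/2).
-19/4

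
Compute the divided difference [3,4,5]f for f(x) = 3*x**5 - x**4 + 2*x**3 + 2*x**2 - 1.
1909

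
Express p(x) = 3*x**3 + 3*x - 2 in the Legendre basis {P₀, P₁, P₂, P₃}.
(-2)P₀ + (24/5)P₁ + (6/5)P₃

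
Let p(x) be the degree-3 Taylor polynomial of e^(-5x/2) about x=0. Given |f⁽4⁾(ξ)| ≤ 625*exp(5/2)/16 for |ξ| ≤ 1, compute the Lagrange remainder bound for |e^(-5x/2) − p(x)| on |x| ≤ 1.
625*exp(5/2)/384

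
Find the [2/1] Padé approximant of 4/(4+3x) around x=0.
1/(3*x/4 + 1)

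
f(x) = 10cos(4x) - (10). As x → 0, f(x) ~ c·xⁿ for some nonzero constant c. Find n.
2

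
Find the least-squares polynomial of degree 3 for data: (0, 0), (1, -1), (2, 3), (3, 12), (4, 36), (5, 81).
-17/63 + (241/189)x + (-265/126)x² + (55/54)x³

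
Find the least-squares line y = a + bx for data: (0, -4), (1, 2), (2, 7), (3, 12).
a = -37/10, b = 53/10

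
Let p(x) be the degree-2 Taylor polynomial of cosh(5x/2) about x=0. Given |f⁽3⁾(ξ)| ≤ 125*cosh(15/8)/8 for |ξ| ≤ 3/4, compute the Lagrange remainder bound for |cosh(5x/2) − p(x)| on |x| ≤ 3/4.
1125*cosh(15/8)/1024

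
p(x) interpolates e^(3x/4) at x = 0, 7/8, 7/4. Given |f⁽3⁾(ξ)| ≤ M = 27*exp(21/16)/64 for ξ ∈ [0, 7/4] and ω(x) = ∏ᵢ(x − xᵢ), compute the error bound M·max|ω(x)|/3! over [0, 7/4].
343*sqrt(3)*exp(21/16)/32768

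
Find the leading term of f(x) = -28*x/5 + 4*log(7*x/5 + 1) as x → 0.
-98*x**2/25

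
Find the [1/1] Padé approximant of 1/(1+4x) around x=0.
1/(4*x + 1)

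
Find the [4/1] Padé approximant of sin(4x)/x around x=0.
128*x**4/15 - 32*x**2/3 + 4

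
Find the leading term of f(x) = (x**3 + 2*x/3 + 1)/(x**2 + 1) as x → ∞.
x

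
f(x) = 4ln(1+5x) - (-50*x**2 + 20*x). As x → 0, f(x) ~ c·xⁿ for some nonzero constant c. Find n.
3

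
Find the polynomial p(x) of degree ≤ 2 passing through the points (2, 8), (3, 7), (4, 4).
-x**2 + 4*x + 4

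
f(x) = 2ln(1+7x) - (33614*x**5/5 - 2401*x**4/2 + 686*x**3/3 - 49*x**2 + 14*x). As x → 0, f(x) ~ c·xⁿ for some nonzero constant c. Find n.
6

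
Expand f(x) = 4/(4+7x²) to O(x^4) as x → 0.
1 - 7*x**2/4 + O(x**4)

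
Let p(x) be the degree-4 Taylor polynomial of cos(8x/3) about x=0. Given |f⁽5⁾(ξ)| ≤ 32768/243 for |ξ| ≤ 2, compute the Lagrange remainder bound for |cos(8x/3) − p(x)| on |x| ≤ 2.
131072/3645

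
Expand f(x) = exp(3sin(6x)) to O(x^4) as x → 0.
1 + 18*x + 162*x**2 + 864*x**3 + O(x**4)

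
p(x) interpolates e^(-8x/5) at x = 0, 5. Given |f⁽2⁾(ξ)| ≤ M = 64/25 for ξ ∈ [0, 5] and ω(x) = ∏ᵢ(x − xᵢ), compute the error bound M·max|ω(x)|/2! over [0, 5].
8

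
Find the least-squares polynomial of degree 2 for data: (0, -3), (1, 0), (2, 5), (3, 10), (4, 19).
-101/35 + (69/35)x + (6/7)x²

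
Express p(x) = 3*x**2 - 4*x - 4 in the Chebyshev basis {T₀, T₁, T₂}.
(-5/2)T₀ + (-4)T₁ + (3/2)T₂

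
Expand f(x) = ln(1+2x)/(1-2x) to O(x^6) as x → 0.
2*x + 2*x**2 + 20*x**3/3 + 28*x**4/3 + 376*x**5/15 + O(x**6)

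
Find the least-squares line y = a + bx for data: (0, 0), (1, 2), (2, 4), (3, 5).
a = 1/5, b = 17/10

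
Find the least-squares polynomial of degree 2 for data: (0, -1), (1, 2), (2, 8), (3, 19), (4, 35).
-27/35 + (3/70)x + (31/14)x²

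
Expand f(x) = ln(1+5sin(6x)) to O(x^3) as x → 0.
30*x - 450*x**2 + O(x**3)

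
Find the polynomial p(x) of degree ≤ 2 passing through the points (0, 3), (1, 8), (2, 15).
x**2 + 4*x + 3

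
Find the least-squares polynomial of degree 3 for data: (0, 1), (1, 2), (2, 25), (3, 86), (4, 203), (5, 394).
58/63 + (-1303/378)x + (118/63)x² + (157/54)x³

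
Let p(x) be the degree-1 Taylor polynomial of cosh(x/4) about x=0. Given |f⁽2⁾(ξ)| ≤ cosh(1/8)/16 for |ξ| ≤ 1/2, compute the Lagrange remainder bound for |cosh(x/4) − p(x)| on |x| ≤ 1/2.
cosh(1/8)/128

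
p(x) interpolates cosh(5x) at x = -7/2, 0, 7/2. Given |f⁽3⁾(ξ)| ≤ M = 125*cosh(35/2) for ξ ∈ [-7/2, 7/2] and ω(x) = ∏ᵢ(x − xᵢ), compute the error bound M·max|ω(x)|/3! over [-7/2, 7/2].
42875*sqrt(3)*cosh(35/2)/216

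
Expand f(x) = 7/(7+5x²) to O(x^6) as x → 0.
1 - 5*x**2/7 + 25*x**4/49 + O(x**6)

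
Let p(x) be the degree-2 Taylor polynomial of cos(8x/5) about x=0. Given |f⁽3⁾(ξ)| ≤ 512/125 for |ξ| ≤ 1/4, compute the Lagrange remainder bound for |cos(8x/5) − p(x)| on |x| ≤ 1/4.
4/375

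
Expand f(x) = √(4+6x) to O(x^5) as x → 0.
2 + 3*x/2 - 9*x**2/16 + 27*x**3/64 - 405*x**4/1024 + O(x**5)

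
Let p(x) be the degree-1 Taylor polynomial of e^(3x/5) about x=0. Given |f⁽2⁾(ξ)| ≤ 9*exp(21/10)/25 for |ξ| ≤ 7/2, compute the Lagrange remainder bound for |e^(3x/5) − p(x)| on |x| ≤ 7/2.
441*exp(21/10)/200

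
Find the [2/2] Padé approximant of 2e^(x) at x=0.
(x**2/6 + x + 2)/(x**2/12 - x/2 + 1)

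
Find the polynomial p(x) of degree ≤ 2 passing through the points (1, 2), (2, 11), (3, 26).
3*x**2 - 1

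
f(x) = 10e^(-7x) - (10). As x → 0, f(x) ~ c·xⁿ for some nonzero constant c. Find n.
1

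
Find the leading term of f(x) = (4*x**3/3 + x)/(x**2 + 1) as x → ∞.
4*x/3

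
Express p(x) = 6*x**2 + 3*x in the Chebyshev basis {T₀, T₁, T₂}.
(3)T₀ + (3)T₁ + (3)T₂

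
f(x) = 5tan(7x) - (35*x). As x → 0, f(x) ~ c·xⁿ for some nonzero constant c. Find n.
3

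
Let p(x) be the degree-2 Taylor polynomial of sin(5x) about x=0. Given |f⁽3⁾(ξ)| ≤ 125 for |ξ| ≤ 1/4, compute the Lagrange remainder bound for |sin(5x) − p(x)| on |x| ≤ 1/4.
125/384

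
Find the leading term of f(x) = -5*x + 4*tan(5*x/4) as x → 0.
125*x**3/48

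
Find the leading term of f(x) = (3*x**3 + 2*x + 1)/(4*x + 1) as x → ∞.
3*x**2/4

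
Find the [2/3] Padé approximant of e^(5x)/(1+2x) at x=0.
(125*x**2/52 + 30*x/13 + 1)/(425*x**3/156 - 105*x**2/52 - 9*x/13 + 1)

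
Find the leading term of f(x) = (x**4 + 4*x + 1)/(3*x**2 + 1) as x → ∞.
x**2/3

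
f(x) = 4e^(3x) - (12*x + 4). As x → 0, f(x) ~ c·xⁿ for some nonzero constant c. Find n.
2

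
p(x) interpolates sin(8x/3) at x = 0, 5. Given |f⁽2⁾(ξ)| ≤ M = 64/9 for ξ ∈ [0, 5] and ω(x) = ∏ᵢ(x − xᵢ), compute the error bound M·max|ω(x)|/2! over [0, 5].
200/9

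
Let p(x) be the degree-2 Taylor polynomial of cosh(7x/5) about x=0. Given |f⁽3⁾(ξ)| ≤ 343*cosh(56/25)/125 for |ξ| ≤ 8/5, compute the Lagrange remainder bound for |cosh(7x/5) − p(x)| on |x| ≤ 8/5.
87808*cosh(56/25)/46875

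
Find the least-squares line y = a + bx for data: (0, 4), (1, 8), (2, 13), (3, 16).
a = 41/10, b = 41/10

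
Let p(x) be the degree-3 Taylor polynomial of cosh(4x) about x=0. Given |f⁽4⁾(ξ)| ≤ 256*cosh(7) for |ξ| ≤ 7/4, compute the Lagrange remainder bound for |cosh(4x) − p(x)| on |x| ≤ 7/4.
2401*cosh(7)/24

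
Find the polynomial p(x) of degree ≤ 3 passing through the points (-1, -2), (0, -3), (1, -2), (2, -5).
-x**3 + x**2 + x - 3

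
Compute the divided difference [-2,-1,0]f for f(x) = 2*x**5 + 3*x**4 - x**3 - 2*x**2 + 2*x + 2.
-8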